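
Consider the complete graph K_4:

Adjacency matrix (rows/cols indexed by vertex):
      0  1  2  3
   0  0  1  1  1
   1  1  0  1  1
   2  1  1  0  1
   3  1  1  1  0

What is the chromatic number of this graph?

In K_4, every vertex is adjacent to every other vertex.
Each vertex needs a unique color.
Chromatic number = 4.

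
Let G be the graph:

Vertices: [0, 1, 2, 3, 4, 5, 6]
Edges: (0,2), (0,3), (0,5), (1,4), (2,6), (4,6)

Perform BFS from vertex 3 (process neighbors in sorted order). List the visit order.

BFS from vertex 3 (neighbors processed in ascending order):
Visit order: 3, 0, 2, 5, 6, 4, 1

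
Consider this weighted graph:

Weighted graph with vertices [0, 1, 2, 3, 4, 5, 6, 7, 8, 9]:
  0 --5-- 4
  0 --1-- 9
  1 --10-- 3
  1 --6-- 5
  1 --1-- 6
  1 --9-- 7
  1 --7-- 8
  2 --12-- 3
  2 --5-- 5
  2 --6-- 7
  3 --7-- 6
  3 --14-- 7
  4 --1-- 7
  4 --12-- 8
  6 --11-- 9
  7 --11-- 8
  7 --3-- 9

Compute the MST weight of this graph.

Applying Kruskal's algorithm (sort edges by weight, add if no cycle):
  Add (0,9) w=1
  Add (1,6) w=1
  Add (4,7) w=1
  Add (7,9) w=3
  Skip (0,4) w=5 (creates cycle)
  Add (2,5) w=5
  Add (1,5) w=6
  Add (2,7) w=6
  Add (1,8) w=7
  Add (3,6) w=7
  Skip (1,7) w=9 (creates cycle)
  Skip (1,3) w=10 (creates cycle)
  Skip (6,9) w=11 (creates cycle)
  Skip (7,8) w=11 (creates cycle)
  Skip (2,3) w=12 (creates cycle)
  Skip (4,8) w=12 (creates cycle)
  Skip (3,7) w=14 (creates cycle)
MST weight = 37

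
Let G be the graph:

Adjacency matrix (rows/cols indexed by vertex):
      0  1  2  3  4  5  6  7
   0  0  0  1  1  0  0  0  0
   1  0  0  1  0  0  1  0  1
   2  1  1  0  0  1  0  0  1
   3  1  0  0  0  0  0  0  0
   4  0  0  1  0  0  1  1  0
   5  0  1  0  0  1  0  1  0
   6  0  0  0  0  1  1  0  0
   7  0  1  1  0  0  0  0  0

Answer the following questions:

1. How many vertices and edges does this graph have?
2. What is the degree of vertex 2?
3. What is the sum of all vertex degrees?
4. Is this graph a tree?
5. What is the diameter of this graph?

Count: 8 vertices, 10 edges.
Vertex 2 has neighbors [0, 1, 4, 7], degree = 4.
Handshaking lemma: 2 * 10 = 20.
A tree on 8 vertices has 7 edges. This graph has 10 edges (3 extra). Not a tree.
Diameter (longest shortest path) = 4.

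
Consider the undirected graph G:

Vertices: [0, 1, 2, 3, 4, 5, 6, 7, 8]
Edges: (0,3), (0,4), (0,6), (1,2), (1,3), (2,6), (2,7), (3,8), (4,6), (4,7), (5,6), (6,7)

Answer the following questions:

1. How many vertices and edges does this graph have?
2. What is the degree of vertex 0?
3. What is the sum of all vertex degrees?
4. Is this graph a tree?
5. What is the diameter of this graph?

Count: 9 vertices, 12 edges.
Vertex 0 has neighbors [3, 4, 6], degree = 3.
Handshaking lemma: 2 * 12 = 24.
A tree on 9 vertices has 8 edges. This graph has 12 edges (4 extra). Not a tree.
Diameter (longest shortest path) = 4.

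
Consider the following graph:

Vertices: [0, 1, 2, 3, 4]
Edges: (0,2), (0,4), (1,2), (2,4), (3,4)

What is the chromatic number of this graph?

The graph has a maximum clique of size 3 (lower bound on chromatic number).
A valid 3-coloring: {0: 2, 1: 1, 2: 0, 3: 0, 4: 1}.
Chromatic number = 3.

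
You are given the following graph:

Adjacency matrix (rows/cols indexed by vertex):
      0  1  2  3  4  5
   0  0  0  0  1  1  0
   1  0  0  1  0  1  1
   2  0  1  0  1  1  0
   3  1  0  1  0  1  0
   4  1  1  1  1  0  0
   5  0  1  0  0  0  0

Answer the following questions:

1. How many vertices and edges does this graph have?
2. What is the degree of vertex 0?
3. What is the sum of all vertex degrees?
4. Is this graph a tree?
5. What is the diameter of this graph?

Count: 6 vertices, 8 edges.
Vertex 0 has neighbors [3, 4], degree = 2.
Handshaking lemma: 2 * 8 = 16.
A tree on 6 vertices has 5 edges. This graph has 8 edges (3 extra). Not a tree.
Diameter (longest shortest path) = 3.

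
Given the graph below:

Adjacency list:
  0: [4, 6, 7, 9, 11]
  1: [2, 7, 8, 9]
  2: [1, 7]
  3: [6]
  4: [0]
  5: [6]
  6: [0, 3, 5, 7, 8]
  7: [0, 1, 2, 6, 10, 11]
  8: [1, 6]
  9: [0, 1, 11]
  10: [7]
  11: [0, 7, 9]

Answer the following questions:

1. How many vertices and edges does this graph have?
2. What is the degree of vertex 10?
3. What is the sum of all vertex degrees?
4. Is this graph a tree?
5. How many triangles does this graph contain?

Count: 12 vertices, 17 edges.
Vertex 10 has neighbors [7], degree = 1.
Handshaking lemma: 2 * 17 = 34.
A tree on 12 vertices has 11 edges. This graph has 17 edges (6 extra). Not a tree.
Number of triangles = 4.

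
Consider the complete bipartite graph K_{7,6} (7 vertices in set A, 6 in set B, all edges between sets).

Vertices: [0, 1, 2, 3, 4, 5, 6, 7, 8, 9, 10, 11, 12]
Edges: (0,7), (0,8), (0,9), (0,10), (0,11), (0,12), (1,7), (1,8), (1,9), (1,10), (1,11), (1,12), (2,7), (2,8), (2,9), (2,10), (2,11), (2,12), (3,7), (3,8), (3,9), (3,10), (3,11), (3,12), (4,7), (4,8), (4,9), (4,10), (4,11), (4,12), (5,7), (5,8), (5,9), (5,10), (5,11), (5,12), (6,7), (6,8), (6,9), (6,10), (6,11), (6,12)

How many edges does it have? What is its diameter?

K_{7,6} has 7 * 6 = 42 edges.
Any vertex reaches any opposite-side vertex in 1 step; same-side vertices reach in 2 steps via any opposite-side vertex.
Diameter = 2.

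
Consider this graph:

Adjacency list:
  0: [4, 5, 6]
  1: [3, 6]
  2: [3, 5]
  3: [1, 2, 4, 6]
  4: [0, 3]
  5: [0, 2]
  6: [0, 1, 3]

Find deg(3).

Vertex 3 has neighbors [1, 2, 4, 6], so deg(3) = 4.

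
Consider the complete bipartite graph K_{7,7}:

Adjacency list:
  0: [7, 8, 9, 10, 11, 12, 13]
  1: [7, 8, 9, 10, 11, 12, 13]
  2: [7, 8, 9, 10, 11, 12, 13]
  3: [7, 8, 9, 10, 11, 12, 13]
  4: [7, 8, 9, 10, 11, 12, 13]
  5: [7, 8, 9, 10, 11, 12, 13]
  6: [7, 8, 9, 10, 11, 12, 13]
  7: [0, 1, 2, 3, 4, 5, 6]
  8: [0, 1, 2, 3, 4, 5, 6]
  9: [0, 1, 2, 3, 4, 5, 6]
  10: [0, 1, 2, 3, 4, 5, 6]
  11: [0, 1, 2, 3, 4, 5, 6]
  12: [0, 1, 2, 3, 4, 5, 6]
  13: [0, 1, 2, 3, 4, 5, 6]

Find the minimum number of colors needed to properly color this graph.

K_{7,7} is bipartite: vertices split into two independent sets of size 7 and 7.
Color one set 0, the other 1. No adjacent vertices share a color.
Chromatic number = 2.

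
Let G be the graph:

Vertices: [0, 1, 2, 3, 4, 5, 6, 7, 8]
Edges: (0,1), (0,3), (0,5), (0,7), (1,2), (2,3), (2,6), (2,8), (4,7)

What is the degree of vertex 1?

Vertex 1 has neighbors [0, 2], so deg(1) = 2.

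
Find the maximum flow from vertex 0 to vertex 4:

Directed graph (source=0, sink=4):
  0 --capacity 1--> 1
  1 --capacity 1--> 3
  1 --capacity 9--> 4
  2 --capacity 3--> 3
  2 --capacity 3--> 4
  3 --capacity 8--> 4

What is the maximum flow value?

Computing max flow:
  Flow on (0->1): 1/1
  Flow on (1->4): 1/9
Maximum flow = 1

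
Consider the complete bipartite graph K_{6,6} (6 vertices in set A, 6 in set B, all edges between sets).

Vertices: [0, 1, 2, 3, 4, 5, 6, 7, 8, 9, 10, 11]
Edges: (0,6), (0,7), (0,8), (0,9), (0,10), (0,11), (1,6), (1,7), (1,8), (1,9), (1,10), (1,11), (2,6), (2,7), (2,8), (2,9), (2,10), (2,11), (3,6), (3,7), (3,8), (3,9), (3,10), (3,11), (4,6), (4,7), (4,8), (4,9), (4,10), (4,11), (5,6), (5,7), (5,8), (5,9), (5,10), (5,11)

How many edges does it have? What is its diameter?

K_{6,6} has 6 * 6 = 36 edges.
Any vertex reaches any opposite-side vertex in 1 step; same-side vertices reach in 2 steps via any opposite-side vertex.
Diameter = 2.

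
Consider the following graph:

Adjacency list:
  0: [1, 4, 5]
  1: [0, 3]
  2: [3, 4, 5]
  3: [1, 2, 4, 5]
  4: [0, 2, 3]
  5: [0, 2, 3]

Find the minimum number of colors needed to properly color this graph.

The graph has a maximum clique of size 3 (lower bound on chromatic number).
A valid 3-coloring: {0: 0, 1: 1, 2: 1, 3: 0, 4: 2, 5: 2}.
Chromatic number = 3.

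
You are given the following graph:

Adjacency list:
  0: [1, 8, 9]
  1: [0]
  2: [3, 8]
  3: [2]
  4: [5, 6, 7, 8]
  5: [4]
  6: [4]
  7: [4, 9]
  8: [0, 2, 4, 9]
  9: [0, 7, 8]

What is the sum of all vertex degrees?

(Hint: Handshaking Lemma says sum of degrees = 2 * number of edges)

Count edges: 11 edges.
By Handshaking Lemma: sum of degrees = 2 * 11 = 22.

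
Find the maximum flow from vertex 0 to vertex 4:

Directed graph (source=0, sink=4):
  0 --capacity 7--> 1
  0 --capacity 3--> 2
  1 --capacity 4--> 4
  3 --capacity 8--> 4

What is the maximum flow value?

Computing max flow:
  Flow on (0->1): 4/7
  Flow on (1->4): 4/4
Maximum flow = 4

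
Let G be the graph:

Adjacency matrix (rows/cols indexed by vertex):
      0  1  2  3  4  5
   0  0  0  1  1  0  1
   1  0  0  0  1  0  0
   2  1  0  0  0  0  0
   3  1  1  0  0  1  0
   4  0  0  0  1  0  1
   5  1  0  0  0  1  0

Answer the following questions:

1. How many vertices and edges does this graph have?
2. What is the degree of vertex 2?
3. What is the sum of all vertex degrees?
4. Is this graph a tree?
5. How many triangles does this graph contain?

Count: 6 vertices, 6 edges.
Vertex 2 has neighbors [0], degree = 1.
Handshaking lemma: 2 * 6 = 12.
A tree on 6 vertices has 5 edges. This graph has 6 edges (1 extra). Not a tree.
Number of triangles = 0.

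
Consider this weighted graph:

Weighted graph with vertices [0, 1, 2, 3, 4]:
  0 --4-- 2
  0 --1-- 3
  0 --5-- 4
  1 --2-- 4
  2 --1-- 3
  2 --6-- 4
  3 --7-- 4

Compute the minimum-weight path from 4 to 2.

Using Dijkstra's algorithm from vertex 4:
Shortest path: 4 -> 2
Total weight: 6 = 6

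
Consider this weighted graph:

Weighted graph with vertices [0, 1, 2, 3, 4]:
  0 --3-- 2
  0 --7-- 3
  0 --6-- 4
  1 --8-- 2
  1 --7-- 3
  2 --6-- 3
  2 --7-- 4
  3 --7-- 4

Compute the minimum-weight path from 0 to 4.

Using Dijkstra's algorithm from vertex 0:
Shortest path: 0 -> 4
Total weight: 6 = 6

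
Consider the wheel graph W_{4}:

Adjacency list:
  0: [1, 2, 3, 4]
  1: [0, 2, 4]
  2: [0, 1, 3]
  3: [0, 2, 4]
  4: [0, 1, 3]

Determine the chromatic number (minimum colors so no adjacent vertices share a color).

W_{4} = C_{4} plus a hub adjacent to every cycle vertex.
The outer cycle needs 2 colors (even cycle); the hub is adjacent to all of them so needs a fresh color.
Chromatic number = 2 + 1 = 3.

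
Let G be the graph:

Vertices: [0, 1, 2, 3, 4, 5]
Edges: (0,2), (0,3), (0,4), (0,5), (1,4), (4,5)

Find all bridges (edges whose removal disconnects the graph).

A bridge is an edge whose removal increases the number of connected components.
Bridges found: (0,2), (0,3), (1,4)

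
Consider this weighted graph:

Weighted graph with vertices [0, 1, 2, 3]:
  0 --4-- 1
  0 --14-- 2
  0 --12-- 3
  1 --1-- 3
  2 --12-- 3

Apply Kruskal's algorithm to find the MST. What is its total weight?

Applying Kruskal's algorithm (sort edges by weight, add if no cycle):
  Add (1,3) w=1
  Add (0,1) w=4
  Skip (0,3) w=12 (creates cycle)
  Add (2,3) w=12
  Skip (0,2) w=14 (creates cycle)
MST weight = 17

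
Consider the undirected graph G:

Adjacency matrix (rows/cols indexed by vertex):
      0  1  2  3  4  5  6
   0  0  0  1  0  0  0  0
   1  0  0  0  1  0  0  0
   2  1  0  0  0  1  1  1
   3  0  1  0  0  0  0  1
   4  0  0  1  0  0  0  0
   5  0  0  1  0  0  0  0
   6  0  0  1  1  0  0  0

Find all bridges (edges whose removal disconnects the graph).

A bridge is an edge whose removal increases the number of connected components.
Bridges found: (0,2), (1,3), (2,4), (2,5), (2,6), (3,6)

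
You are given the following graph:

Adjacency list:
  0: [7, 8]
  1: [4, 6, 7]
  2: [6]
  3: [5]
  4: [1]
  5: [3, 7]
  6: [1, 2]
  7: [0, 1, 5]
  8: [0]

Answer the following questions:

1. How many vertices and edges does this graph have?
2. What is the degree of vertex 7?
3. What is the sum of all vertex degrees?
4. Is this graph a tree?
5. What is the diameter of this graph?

Count: 9 vertices, 8 edges.
Vertex 7 has neighbors [0, 1, 5], degree = 3.
Handshaking lemma: 2 * 8 = 16.
A graph is a tree iff it is connected and has exactly n-1 edges. This graph is connected (all 9 vertices in one component) and has 9-1 = 8 edges. It is a tree.
Diameter (longest shortest path) = 5.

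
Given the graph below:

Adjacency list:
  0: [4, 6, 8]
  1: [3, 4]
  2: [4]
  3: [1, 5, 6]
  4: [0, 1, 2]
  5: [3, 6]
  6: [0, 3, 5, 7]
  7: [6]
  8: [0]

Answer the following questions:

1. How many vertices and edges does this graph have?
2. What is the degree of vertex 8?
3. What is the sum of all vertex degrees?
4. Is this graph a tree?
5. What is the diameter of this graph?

Count: 9 vertices, 10 edges.
Vertex 8 has neighbors [0], degree = 1.
Handshaking lemma: 2 * 10 = 20.
A tree on 9 vertices has 8 edges. This graph has 10 edges (2 extra). Not a tree.
Diameter (longest shortest path) = 4.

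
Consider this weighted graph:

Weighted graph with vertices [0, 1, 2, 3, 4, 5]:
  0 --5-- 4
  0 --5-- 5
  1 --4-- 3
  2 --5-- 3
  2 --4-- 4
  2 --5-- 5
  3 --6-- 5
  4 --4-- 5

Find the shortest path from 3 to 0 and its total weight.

Using Dijkstra's algorithm from vertex 3:
Shortest path: 3 -> 5 -> 0
Total weight: 6 + 5 = 11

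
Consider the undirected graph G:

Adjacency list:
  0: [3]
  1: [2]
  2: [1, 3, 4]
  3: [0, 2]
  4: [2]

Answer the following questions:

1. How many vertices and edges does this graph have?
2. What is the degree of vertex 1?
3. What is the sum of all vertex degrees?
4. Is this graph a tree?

Count: 5 vertices, 4 edges.
Vertex 1 has neighbors [2], degree = 1.
Handshaking lemma: 2 * 4 = 8.
A graph is a tree iff it is connected and has exactly n-1 edges. This graph is connected (all 5 vertices in one component) and has 5-1 = 4 edges. It is a tree.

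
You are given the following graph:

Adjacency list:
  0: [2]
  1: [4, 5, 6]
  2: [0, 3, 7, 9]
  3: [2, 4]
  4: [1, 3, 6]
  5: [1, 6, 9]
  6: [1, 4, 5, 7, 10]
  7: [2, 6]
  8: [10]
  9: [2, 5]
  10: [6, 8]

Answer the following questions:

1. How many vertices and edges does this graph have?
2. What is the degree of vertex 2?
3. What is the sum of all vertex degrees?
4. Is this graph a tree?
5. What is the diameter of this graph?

Count: 11 vertices, 14 edges.
Vertex 2 has neighbors [0, 3, 7, 9], degree = 4.
Handshaking lemma: 2 * 14 = 28.
A tree on 11 vertices has 10 edges. This graph has 14 edges (4 extra). Not a tree.
Diameter (longest shortest path) = 5.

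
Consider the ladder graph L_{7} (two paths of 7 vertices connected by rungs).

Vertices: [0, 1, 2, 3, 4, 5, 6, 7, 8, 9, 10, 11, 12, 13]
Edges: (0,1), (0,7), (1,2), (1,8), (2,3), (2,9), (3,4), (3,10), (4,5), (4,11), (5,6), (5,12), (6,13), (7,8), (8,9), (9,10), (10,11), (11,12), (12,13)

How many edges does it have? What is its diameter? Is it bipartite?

Ladder graph L_{7}: 7 rungs + 2 * (7-1) path edges = 7 + 12 = 19 edges.
Diameter = 7.
Ladder graphs are bipartite (alternating coloring along each path).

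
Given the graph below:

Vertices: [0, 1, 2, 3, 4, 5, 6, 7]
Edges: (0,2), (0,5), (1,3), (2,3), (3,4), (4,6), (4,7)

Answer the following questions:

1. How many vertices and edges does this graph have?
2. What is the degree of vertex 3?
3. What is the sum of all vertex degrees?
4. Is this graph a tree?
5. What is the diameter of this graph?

Count: 8 vertices, 7 edges.
Vertex 3 has neighbors [1, 2, 4], degree = 3.
Handshaking lemma: 2 * 7 = 14.
A graph is a tree iff it is connected and has exactly n-1 edges. This graph is connected (all 8 vertices in one component) and has 8-1 = 7 edges. It is a tree.
Diameter (longest shortest path) = 5.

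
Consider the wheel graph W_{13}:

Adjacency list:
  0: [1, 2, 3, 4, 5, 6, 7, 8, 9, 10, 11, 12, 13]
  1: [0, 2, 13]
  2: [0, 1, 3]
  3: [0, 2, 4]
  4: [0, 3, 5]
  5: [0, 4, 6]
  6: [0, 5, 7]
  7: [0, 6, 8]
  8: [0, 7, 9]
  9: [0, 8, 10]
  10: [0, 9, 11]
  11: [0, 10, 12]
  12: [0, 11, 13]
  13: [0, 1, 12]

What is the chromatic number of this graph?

W_{13} = C_{13} plus a hub adjacent to every cycle vertex.
The outer cycle needs 3 colors (odd cycle); the hub is adjacent to all of them so needs a fresh color.
Chromatic number = 3 + 1 = 4.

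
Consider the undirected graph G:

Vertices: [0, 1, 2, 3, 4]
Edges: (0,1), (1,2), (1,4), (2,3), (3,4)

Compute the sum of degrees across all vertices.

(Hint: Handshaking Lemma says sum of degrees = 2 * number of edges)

Count edges: 5 edges.
By Handshaking Lemma: sum of degrees = 2 * 5 = 10.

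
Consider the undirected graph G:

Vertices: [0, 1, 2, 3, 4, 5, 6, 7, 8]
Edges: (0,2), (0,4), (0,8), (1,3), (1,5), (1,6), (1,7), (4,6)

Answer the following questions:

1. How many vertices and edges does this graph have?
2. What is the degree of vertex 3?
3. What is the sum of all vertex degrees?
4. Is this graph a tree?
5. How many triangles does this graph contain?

Count: 9 vertices, 8 edges.
Vertex 3 has neighbors [1], degree = 1.
Handshaking lemma: 2 * 8 = 16.
A graph is a tree iff it is connected and has exactly n-1 edges. This graph is connected (all 9 vertices in one component) and has 9-1 = 8 edges. It is a tree.
Number of triangles = 0.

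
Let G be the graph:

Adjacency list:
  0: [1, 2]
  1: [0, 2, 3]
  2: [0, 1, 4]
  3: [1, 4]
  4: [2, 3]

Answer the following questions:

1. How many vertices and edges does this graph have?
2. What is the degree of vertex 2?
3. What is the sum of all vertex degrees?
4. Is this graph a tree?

Count: 5 vertices, 6 edges.
Vertex 2 has neighbors [0, 1, 4], degree = 3.
Handshaking lemma: 2 * 6 = 12.
A tree on 5 vertices has 4 edges. This graph has 6 edges (2 extra). Not a tree.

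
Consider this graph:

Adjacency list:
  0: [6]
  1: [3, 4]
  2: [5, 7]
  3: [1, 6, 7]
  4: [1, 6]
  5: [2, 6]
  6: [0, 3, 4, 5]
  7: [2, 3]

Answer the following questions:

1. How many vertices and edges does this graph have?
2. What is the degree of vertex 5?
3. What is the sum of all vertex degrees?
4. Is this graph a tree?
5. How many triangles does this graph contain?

Count: 8 vertices, 9 edges.
Vertex 5 has neighbors [2, 6], degree = 2.
Handshaking lemma: 2 * 9 = 18.
A tree on 8 vertices has 7 edges. This graph has 9 edges (2 extra). Not a tree.
Number of triangles = 0.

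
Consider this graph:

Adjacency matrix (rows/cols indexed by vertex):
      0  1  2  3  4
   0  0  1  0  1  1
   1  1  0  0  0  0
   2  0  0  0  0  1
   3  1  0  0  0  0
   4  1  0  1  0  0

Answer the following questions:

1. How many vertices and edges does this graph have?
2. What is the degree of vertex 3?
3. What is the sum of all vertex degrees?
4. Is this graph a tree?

Count: 5 vertices, 4 edges.
Vertex 3 has neighbors [0], degree = 1.
Handshaking lemma: 2 * 4 = 8.
A graph is a tree iff it is connected and has exactly n-1 edges. This graph is connected (all 5 vertices in one component) and has 5-1 = 4 edges. It is a tree.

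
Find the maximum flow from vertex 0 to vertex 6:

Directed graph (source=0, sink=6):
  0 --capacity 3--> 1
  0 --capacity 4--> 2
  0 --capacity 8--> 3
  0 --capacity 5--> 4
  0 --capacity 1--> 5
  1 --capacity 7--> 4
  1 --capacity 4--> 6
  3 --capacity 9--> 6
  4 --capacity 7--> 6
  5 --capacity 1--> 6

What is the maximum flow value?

Computing max flow:
  Flow on (0->1): 3/3
  Flow on (0->3): 8/8
  Flow on (0->4): 5/5
  Flow on (0->5): 1/1
  Flow on (1->6): 3/4
  Flow on (3->6): 8/9
  Flow on (4->6): 5/7
  Flow on (5->6): 1/1
Maximum flow = 17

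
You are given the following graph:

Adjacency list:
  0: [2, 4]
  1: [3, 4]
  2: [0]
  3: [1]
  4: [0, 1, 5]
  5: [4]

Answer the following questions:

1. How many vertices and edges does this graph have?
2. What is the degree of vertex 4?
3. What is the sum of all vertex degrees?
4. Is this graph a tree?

Count: 6 vertices, 5 edges.
Vertex 4 has neighbors [0, 1, 5], degree = 3.
Handshaking lemma: 2 * 5 = 10.
A graph is a tree iff it is connected and has exactly n-1 edges. This graph is connected (all 6 vertices in one component) and has 6-1 = 5 edges. It is a tree.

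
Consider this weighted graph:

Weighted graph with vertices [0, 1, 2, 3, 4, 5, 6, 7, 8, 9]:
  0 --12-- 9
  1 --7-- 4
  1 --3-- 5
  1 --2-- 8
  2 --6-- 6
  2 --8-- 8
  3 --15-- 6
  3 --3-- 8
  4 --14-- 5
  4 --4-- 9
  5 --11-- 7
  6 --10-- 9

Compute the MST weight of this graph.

Applying Kruskal's algorithm (sort edges by weight, add if no cycle):
  Add (1,8) w=2
  Add (1,5) w=3
  Add (3,8) w=3
  Add (4,9) w=4
  Add (2,6) w=6
  Add (1,4) w=7
  Add (2,8) w=8
  Skip (6,9) w=10 (creates cycle)
  Add (5,7) w=11
  Add (0,9) w=12
  Skip (4,5) w=14 (creates cycle)
  Skip (3,6) w=15 (creates cycle)
MST weight = 56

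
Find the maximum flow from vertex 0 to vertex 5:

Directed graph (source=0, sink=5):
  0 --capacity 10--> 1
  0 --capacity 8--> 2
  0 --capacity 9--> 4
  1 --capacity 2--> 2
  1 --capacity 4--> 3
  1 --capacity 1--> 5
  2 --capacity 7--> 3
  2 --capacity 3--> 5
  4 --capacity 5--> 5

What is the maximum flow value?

Computing max flow:
  Flow on (0->1): 3/10
  Flow on (0->2): 1/8
  Flow on (0->4): 5/9
  Flow on (1->2): 2/2
  Flow on (1->5): 1/1
  Flow on (2->5): 3/3
  Flow on (4->5): 5/5
Maximum flow = 9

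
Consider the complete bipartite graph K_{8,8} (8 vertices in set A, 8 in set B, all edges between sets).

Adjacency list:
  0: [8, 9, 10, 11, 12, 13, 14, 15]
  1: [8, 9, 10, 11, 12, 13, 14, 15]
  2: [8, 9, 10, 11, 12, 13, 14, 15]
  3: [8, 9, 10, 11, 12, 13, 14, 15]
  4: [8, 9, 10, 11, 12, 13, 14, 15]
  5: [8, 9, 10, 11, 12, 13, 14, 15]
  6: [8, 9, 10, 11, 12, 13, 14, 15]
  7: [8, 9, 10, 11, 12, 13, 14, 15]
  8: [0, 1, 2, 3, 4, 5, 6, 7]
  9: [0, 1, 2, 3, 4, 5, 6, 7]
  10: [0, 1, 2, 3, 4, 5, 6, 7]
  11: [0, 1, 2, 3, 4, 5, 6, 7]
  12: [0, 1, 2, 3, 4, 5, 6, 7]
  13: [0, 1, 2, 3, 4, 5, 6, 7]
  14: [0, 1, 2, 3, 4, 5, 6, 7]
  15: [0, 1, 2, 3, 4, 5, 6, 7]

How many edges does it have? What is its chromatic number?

K_{8,8} has 8 * 8 = 64 edges.
Bipartite graphs have chromatic number 2 (color each partition differently).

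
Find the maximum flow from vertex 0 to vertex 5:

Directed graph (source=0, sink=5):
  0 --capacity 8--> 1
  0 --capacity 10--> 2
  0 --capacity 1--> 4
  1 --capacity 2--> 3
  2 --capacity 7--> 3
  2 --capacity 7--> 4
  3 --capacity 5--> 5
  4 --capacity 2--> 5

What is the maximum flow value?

Computing max flow:
  Flow on (0->1): 2/8
  Flow on (0->2): 4/10
  Flow on (0->4): 1/1
  Flow on (1->3): 2/2
  Flow on (2->3): 3/7
  Flow on (2->4): 1/7
  Flow on (3->5): 5/5
  Flow on (4->5): 2/2
Maximum flow = 7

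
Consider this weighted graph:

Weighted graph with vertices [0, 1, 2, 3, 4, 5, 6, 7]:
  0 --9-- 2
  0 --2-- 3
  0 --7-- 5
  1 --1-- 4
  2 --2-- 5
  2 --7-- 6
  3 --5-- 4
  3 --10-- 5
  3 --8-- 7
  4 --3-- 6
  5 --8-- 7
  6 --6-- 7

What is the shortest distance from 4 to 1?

Using Dijkstra's algorithm from vertex 4:
Shortest path: 4 -> 1
Total weight: 1 = 1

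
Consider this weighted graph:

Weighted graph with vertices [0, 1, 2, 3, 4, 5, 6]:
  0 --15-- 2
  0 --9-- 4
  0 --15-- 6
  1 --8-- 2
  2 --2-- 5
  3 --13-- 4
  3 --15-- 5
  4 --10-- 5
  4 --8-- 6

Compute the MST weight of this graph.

Applying Kruskal's algorithm (sort edges by weight, add if no cycle):
  Add (2,5) w=2
  Add (1,2) w=8
  Add (4,6) w=8
  Add (0,4) w=9
  Add (4,5) w=10
  Add (3,4) w=13
  Skip (0,2) w=15 (creates cycle)
  Skip (0,6) w=15 (creates cycle)
  Skip (3,5) w=15 (creates cycle)
MST weight = 50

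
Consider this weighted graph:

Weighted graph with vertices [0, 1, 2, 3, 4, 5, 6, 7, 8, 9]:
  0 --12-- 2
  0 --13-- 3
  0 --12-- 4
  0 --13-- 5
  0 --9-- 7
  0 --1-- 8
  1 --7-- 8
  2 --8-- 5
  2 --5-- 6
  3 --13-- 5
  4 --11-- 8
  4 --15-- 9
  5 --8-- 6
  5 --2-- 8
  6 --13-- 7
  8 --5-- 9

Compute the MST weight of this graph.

Applying Kruskal's algorithm (sort edges by weight, add if no cycle):
  Add (0,8) w=1
  Add (5,8) w=2
  Add (2,6) w=5
  Add (8,9) w=5
  Add (1,8) w=7
  Add (2,5) w=8
  Skip (5,6) w=8 (creates cycle)
  Add (0,7) w=9
  Add (4,8) w=11
  Skip (0,4) w=12 (creates cycle)
  Skip (0,2) w=12 (creates cycle)
  Add (0,3) w=13
  Skip (0,5) w=13 (creates cycle)
  Skip (3,5) w=13 (creates cycle)
  Skip (6,7) w=13 (creates cycle)
  Skip (4,9) w=15 (creates cycle)
MST weight = 61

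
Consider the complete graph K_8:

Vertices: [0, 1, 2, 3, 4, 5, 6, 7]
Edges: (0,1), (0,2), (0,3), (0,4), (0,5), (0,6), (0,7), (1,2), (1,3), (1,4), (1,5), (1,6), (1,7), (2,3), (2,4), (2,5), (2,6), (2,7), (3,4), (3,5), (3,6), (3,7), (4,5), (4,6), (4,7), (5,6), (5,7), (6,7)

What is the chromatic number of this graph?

In K_8, every vertex is adjacent to every other vertex.
Each vertex needs a unique color.
Chromatic number = 8.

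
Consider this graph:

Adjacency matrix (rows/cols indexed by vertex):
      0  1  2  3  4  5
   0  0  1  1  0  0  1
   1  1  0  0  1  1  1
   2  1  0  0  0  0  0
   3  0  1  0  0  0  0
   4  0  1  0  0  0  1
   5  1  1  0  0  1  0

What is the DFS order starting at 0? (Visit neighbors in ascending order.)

DFS from vertex 0 (neighbors processed in ascending order):
Visit order: 0, 1, 3, 4, 5, 2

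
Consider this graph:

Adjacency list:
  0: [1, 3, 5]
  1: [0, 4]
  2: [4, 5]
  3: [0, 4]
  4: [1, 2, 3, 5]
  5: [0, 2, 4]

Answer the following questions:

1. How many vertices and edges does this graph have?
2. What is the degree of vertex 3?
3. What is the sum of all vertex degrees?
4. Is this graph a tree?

Count: 6 vertices, 8 edges.
Vertex 3 has neighbors [0, 4], degree = 2.
Handshaking lemma: 2 * 8 = 16.
A tree on 6 vertices has 5 edges. This graph has 8 edges (3 extra). Not a tree.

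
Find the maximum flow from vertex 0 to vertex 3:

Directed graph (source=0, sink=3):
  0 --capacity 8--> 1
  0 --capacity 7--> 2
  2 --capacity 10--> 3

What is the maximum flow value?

Computing max flow:
  Flow on (0->2): 7/7
  Flow on (2->3): 7/10
Maximum flow = 7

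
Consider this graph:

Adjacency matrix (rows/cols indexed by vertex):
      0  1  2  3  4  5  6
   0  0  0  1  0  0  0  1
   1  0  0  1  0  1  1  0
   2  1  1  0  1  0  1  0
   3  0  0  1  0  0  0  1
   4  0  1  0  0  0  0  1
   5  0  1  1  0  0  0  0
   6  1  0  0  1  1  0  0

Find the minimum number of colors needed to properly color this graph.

The graph has a maximum clique of size 3 (lower bound on chromatic number).
A valid 3-coloring: {0: 1, 1: 1, 2: 0, 3: 1, 4: 2, 5: 2, 6: 0}.
Chromatic number = 3.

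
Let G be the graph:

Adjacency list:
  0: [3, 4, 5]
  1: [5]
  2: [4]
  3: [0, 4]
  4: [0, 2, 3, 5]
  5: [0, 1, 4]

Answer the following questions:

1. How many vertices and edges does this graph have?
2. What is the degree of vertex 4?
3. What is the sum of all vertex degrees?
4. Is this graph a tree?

Count: 6 vertices, 7 edges.
Vertex 4 has neighbors [0, 2, 3, 5], degree = 4.
Handshaking lemma: 2 * 7 = 14.
A tree on 6 vertices has 5 edges. This graph has 7 edges (2 extra). Not a tree.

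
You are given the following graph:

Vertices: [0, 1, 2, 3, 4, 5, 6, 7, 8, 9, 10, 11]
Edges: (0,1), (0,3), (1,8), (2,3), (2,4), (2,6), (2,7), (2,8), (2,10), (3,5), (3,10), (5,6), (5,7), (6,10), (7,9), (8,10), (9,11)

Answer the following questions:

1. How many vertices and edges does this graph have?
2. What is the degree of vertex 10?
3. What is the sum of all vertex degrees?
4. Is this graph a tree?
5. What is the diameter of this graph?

Count: 12 vertices, 17 edges.
Vertex 10 has neighbors [2, 3, 6, 8], degree = 4.
Handshaking lemma: 2 * 17 = 34.
A tree on 12 vertices has 11 edges. This graph has 17 edges (6 extra). Not a tree.
Diameter (longest shortest path) = 5.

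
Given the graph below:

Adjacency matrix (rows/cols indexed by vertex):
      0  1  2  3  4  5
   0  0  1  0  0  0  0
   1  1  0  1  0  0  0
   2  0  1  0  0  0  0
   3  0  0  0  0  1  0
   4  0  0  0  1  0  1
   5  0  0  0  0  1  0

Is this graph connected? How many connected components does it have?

Checking connectivity: the graph has 2 connected component(s).
Components: [[0, 1, 2], [3, 4, 5]]. The graph is NOT connected.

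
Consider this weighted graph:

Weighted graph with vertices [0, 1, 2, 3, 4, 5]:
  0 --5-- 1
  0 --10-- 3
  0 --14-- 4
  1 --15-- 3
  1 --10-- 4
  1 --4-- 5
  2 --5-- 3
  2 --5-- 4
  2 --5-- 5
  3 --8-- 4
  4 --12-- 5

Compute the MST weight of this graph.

Applying Kruskal's algorithm (sort edges by weight, add if no cycle):
  Add (1,5) w=4
  Add (0,1) w=5
  Add (2,4) w=5
  Add (2,3) w=5
  Add (2,5) w=5
  Skip (3,4) w=8 (creates cycle)
  Skip (0,3) w=10 (creates cycle)
  Skip (1,4) w=10 (creates cycle)
  Skip (4,5) w=12 (creates cycle)
  Skip (0,4) w=14 (creates cycle)
  Skip (1,3) w=15 (creates cycle)
MST weight = 24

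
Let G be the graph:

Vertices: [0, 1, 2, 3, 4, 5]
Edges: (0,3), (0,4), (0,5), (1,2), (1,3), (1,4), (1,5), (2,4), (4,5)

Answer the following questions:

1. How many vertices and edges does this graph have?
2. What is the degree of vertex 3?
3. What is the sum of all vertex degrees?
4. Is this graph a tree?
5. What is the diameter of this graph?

Count: 6 vertices, 9 edges.
Vertex 3 has neighbors [0, 1], degree = 2.
Handshaking lemma: 2 * 9 = 18.
A tree on 6 vertices has 5 edges. This graph has 9 edges (4 extra). Not a tree.
Diameter (longest shortest path) = 2.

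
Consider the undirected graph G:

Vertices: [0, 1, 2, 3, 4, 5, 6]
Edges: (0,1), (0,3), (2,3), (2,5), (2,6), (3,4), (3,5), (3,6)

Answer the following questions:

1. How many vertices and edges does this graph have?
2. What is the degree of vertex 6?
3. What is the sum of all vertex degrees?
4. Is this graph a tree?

Count: 7 vertices, 8 edges.
Vertex 6 has neighbors [2, 3], degree = 2.
Handshaking lemma: 2 * 8 = 16.
A tree on 7 vertices has 6 edges. This graph has 8 edges (2 extra). Not a tree.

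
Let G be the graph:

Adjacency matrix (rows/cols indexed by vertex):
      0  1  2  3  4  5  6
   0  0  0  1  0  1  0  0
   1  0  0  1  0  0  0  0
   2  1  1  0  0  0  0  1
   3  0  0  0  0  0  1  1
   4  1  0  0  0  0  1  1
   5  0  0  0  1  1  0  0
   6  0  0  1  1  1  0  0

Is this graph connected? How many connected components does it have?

Checking connectivity: the graph has 1 connected component(s).
All vertices are reachable from each other. The graph IS connected.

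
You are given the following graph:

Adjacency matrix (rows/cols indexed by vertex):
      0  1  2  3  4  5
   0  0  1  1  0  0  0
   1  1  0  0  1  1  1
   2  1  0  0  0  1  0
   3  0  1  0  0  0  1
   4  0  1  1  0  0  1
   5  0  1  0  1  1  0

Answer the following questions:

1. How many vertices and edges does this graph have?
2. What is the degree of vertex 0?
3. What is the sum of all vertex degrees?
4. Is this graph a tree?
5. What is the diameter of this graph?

Count: 6 vertices, 8 edges.
Vertex 0 has neighbors [1, 2], degree = 2.
Handshaking lemma: 2 * 8 = 16.
A tree on 6 vertices has 5 edges. This graph has 8 edges (3 extra). Not a tree.
Diameter (longest shortest path) = 3.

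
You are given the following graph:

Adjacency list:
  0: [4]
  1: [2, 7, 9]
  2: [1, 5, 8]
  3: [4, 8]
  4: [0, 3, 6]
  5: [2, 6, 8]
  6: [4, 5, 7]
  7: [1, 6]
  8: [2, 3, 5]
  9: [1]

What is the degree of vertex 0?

Vertex 0 has neighbors [4], so deg(0) = 1.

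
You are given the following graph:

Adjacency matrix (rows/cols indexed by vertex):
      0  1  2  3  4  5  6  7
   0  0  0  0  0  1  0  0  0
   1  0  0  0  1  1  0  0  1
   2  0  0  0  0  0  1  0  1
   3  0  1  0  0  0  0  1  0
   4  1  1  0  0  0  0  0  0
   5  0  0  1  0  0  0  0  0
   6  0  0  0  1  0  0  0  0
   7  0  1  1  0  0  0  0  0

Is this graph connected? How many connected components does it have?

Checking connectivity: the graph has 1 connected component(s).
All vertices are reachable from each other. The graph IS connected.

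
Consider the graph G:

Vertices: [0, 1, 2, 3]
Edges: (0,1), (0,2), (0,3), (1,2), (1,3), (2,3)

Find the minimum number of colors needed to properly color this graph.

The graph has a maximum clique of size 4 (lower bound on chromatic number).
A valid 4-coloring: {0: 0, 1: 1, 2: 2, 3: 3}.
Chromatic number = 4.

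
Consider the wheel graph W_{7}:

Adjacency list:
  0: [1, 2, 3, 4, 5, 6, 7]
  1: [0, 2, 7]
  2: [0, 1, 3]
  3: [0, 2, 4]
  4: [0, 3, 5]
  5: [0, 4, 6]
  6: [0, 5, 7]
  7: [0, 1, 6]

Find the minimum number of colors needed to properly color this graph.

W_{7} = C_{7} plus a hub adjacent to every cycle vertex.
The outer cycle needs 3 colors (odd cycle); the hub is adjacent to all of them so needs a fresh color.
Chromatic number = 3 + 1 = 4.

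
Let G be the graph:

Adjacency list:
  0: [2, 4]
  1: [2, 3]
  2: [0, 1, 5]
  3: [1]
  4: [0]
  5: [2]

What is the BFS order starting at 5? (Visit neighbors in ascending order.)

BFS from vertex 5 (neighbors processed in ascending order):
Visit order: 5, 2, 0, 1, 4, 3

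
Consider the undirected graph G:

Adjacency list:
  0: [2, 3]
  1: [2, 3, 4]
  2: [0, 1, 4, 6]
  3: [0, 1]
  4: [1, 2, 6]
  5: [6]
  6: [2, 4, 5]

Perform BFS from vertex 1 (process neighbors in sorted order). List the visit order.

BFS from vertex 1 (neighbors processed in ascending order):
Visit order: 1, 2, 3, 4, 0, 6, 5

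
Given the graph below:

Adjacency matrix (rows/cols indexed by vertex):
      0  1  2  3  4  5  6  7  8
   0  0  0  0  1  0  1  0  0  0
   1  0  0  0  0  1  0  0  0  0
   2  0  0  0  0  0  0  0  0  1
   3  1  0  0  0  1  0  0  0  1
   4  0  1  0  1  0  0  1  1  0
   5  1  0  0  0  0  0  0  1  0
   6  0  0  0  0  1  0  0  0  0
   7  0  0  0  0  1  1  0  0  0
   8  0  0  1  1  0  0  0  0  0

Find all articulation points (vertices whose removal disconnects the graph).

An articulation point is a vertex whose removal disconnects the graph.
Articulation points: [3, 4, 8]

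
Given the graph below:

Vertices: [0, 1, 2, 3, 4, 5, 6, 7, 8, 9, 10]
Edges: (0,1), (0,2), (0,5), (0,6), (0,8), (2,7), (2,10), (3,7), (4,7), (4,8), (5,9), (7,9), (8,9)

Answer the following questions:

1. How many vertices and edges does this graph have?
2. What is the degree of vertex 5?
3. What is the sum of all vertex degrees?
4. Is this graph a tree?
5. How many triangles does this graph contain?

Count: 11 vertices, 13 edges.
Vertex 5 has neighbors [0, 9], degree = 2.
Handshaking lemma: 2 * 13 = 26.
A tree on 11 vertices has 10 edges. This graph has 13 edges (3 extra). Not a tree.
Number of triangles = 0.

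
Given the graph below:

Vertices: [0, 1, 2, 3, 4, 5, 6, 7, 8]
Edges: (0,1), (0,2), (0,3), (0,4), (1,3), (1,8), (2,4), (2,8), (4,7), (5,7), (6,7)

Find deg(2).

Vertex 2 has neighbors [0, 4, 8], so deg(2) = 3.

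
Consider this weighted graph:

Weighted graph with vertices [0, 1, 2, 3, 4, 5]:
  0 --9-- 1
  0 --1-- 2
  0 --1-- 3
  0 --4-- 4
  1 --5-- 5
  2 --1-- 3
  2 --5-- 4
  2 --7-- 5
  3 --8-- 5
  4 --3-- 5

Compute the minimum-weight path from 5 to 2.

Using Dijkstra's algorithm from vertex 5:
Shortest path: 5 -> 2
Total weight: 7 = 7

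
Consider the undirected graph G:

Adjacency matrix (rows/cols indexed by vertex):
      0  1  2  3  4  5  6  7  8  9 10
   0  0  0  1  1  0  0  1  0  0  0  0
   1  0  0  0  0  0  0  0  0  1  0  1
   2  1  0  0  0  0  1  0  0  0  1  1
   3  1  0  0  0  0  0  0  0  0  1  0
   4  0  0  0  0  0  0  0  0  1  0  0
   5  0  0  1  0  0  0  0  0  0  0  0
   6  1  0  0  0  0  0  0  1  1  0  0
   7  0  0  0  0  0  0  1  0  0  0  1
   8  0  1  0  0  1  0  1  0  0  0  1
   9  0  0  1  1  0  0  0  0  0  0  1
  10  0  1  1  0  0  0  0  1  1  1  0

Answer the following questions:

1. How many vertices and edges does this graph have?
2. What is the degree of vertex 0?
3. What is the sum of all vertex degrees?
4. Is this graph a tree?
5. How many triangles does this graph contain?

Count: 11 vertices, 15 edges.
Vertex 0 has neighbors [2, 3, 6], degree = 3.
Handshaking lemma: 2 * 15 = 30.
A tree on 11 vertices has 10 edges. This graph has 15 edges (5 extra). Not a tree.
Number of triangles = 2.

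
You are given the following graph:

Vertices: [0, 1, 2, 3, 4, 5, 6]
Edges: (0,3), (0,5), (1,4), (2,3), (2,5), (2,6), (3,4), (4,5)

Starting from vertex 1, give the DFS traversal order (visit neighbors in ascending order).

DFS from vertex 1 (neighbors processed in ascending order):
Visit order: 1, 4, 3, 0, 5, 2, 6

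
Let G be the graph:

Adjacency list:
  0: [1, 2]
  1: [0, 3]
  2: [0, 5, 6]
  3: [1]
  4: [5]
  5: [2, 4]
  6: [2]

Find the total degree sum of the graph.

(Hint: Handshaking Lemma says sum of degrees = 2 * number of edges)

Count edges: 6 edges.
By Handshaking Lemma: sum of degrees = 2 * 6 = 12.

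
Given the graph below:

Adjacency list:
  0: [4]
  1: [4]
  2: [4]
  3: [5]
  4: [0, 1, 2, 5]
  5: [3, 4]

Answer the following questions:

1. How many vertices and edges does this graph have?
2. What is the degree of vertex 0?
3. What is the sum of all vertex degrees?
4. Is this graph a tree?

Count: 6 vertices, 5 edges.
Vertex 0 has neighbors [4], degree = 1.
Handshaking lemma: 2 * 5 = 10.
A graph is a tree iff it is connected and has exactly n-1 edges. This graph is connected (all 6 vertices in one component) and has 6-1 = 5 edges. It is a tree.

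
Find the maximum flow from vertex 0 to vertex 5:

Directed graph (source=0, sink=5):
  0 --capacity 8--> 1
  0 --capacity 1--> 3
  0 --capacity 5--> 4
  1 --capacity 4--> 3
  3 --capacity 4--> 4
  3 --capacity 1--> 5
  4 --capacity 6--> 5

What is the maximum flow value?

Computing max flow:
  Flow on (0->1): 2/8
  Flow on (0->4): 5/5
  Flow on (1->3): 2/4
  Flow on (3->4): 1/4
  Flow on (3->5): 1/1
  Flow on (4->5): 6/6
Maximum flow = 7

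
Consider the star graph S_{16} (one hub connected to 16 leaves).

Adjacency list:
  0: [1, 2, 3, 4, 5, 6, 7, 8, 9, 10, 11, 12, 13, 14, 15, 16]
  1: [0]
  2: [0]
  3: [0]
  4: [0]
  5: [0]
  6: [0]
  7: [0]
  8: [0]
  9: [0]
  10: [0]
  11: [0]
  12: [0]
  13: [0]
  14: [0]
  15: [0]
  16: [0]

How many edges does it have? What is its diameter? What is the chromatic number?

Star graph S_{16}: the hub connects to all 16 leaves.
Edges = 16.
Diameter = 2 (any leaf to hub is 1, leaf to leaf through hub is 2).
Star graphs are bipartite (hub vs leaves), so chromatic number = 2.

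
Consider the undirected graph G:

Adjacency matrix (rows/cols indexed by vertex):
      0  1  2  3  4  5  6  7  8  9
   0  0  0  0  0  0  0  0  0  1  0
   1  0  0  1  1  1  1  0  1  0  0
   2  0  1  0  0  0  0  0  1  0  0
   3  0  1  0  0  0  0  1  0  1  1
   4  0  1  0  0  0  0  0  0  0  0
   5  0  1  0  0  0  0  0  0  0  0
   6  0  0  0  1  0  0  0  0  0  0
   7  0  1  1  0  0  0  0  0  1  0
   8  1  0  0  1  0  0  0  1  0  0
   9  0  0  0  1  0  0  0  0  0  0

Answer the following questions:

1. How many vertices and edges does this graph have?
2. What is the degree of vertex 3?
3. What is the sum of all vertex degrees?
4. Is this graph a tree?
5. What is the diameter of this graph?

Count: 10 vertices, 11 edges.
Vertex 3 has neighbors [1, 6, 8, 9], degree = 4.
Handshaking lemma: 2 * 11 = 22.
A tree on 10 vertices has 9 edges. This graph has 11 edges (2 extra). Not a tree.
Diameter (longest shortest path) = 4.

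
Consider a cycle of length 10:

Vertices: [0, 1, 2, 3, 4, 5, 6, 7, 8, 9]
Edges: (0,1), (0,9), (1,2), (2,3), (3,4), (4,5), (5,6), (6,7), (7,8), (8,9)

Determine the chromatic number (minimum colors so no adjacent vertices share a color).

This is an even cycle (C_10). Even cycles are bipartite.
Chromatic number = 2.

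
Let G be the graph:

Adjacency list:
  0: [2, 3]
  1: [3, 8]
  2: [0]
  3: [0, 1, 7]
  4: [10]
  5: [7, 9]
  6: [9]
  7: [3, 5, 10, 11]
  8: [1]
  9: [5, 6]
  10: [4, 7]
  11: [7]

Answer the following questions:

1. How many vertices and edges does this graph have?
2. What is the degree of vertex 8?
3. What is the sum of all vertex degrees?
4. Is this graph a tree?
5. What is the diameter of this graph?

Count: 12 vertices, 11 edges.
Vertex 8 has neighbors [1], degree = 1.
Handshaking lemma: 2 * 11 = 22.
A graph is a tree iff it is connected and has exactly n-1 edges. This graph is connected (all 12 vertices in one component) and has 12-1 = 11 edges. It is a tree.
Diameter (longest shortest path) = 6.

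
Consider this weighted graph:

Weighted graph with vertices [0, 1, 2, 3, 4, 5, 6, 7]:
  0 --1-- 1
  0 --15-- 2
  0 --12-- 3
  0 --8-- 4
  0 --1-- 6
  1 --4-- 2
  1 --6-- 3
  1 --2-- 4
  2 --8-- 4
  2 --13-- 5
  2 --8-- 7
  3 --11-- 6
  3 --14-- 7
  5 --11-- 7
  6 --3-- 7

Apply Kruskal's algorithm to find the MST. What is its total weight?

Applying Kruskal's algorithm (sort edges by weight, add if no cycle):
  Add (0,1) w=1
  Add (0,6) w=1
  Add (1,4) w=2
  Add (6,7) w=3
  Add (1,2) w=4
  Add (1,3) w=6
  Skip (0,4) w=8 (creates cycle)
  Skip (2,4) w=8 (creates cycle)
  Skip (2,7) w=8 (creates cycle)
  Skip (3,6) w=11 (creates cycle)
  Add (5,7) w=11
  Skip (0,3) w=12 (creates cycle)
  Skip (2,5) w=13 (creates cycle)
  Skip (3,7) w=14 (creates cycle)
  Skip (0,2) w=15 (creates cycle)
MST weight = 28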